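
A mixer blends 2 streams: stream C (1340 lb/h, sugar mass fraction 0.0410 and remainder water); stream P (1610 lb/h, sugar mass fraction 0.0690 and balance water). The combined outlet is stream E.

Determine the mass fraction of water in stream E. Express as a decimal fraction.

0.9437

Total flow out = 1340 + 1610 = 2950 lb/h.
water in = 1340×0.959 + 1610×0.931 = 2784 lb/h.
water mass fraction in E = 2784/2950 = 0.9437.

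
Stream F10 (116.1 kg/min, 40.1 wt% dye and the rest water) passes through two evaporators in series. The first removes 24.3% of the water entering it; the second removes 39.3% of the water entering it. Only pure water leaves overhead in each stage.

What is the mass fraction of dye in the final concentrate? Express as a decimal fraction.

0.5930

water in feed = 116.1×0.599 = 69.544 kg/min.
After stage 1: water left = (1−0.243)×69.544 = 52.645; stream total = 99.201 kg/min.
After stage 2: water left = (1−0.393)×52.645 = 31.955; final concentrate = 78.511 kg/min.
dye fraction = 46.556/78.511 = 0.5930.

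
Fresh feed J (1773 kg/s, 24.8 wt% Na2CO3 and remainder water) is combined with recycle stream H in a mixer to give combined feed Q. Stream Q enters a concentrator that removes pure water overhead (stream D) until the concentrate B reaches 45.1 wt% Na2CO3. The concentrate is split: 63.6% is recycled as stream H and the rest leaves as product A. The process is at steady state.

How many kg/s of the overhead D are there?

Overall Na2CO3 balance (none leaves overhead): Na2CO3 in fresh feed = Na2CO3 in product, i.e. 1773×0.248 = (1−0.636)·B·0.451.
B = 439.7/(0.451×0.364) = 2678.4 kg/s.
Recycle H = 0.636×2678.4 = 1703.5 kg/s.
Combined feed Q = 1773 + 1703.5 = 3476.5 kg/s.
Overhead D = Q − B = 3476.5 − 2678.4 = 798.05 kg/s.

798 kg/s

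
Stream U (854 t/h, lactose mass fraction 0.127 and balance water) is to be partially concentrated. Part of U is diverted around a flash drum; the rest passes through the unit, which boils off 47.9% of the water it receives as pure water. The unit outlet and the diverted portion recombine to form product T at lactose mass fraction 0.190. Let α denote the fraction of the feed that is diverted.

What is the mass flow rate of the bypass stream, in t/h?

All 854×0.127 = 108.46 t/h of lactose reaches T, so T = 108.46/0.190 = 570.83 t/h and vapour = 283.17 t/h.
The evaporator receives (1−α)·854 of feed at 0.873 water and removes 0.479 of that water:
0.479×0.873×(1−α)×854 = 283.17
(1−α) = 283.17/357.11 = 0.7929;  α = 0.2071.
Bypass flow = 0.2071×854 = 176.83 t/h.

176.8 t/h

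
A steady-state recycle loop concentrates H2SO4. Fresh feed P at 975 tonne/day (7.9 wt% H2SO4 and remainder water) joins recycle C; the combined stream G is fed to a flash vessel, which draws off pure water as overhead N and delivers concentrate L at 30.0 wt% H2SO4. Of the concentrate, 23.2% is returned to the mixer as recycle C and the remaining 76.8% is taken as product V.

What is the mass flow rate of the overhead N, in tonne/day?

Overall H2SO4 balance (none leaves overhead): H2SO4 in fresh feed = H2SO4 in product, i.e. 975×0.079 = (1−0.232)·L·0.300.
L = 77.025/(0.300×0.768) = 334.31 tonne/day.
Recycle C = 0.232×334.31 = 77.56 tonne/day.
Combined feed G = 975 + 77.56 = 1052.6 tonne/day.
Overhead N = G − L = 1052.6 − 334.31 = 718.25 tonne/day.

718.2 tonne/day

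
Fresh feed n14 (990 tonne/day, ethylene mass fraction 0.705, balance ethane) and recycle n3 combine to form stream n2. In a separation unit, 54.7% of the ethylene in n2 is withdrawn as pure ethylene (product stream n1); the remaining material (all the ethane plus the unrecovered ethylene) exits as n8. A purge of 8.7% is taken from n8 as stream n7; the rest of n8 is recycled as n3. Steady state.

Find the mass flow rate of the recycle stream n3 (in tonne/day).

ethane enters only via n14 and leaves only via the purge: 990×0.295 = 0.087×(ethane in n8), and the separation unit passes all ethane, so ethane in n2 = ethane in n8 = 3356.9 tonne/day.
ethylene in n2: m_A = 990×0.705 + (1−0.087)·(1−0.547)·m_A, so m_A = 697.95/0.5864 = 1190.2 tonne/day.
n8 = (1−0.547)×1190.2 + 3356.9 = 3896.1 tonne/day.
Recycle n3 = (1−0.087)×3896.1 = 3557.1 tonne/day.

3557 tonne/day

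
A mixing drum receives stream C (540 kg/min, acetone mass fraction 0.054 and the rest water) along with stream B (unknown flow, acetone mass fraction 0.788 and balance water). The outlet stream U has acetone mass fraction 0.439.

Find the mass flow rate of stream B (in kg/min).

595.7 kg/min

Let B be the unknown flow. Total out = 540 + B.
acetone balance: 29.16 + 0.788·B = 0.439·(540 + B)
(0.788 − 0.439)·B = 0.439×540 − 29.16 = 207.9
B = 207.9 / 0.349 = 595.7 kg/min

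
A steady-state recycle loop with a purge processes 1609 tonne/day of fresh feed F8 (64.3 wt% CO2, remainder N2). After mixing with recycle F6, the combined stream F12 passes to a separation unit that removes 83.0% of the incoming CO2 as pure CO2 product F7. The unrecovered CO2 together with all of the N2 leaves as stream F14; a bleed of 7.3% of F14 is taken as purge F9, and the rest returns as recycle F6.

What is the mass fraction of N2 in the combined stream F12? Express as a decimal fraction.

0.8650

N2 enters only via F8 and leaves only via the purge: 1609×0.357 = 0.073×(N2 in F14), and the separation unit passes all N2, so N2 in F12 = N2 in F14 = 7868.7 tonne/day.
CO2 in F12: m_A = 1609×0.643 + (1−0.073)·(1−0.830)·m_A, so m_A = 1034.6/0.8424 = 1228.1 tonne/day.
F12 = 1228.1 + 7868.7 = 9096.8 tonne/day.
N2 fraction in F12 = 7868.7/9096.8 = 0.8650.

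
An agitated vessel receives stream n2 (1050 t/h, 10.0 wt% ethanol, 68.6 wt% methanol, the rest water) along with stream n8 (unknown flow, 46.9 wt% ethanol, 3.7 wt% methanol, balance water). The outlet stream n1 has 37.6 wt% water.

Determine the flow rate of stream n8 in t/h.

1442 t/h

Let n8 be the unknown flow. Total out = 1050 + n8.
water balance: 224.7 + 0.494·n8 = 0.376·(1050 + n8)
(0.494 − 0.376)·n8 = 0.376×1050 − 224.7 = 170.1
n8 = 170.1 / 0.118 = 1441.5 t/h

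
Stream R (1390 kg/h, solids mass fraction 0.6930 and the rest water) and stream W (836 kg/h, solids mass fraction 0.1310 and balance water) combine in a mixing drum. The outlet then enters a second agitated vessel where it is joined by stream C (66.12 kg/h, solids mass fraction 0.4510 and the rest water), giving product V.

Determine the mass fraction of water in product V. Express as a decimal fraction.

0.5190

Overall, product flow = 2292.1 kg/h.
water in = 1390×0.307 + 836×0.869 + 66.12×0.549 = 1189.5 kg/h.
water fraction in V = 0.5190.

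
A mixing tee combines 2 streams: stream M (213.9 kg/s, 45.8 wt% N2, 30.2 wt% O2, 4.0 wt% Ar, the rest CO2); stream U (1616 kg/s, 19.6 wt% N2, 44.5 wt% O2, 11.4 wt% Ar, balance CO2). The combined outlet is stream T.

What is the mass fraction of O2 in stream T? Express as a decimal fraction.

Total flow out = 213.9 + 1616 = 1829.9 kg/s.
O2 in = 213.9×0.302 + 1616×0.445 = 783.72 kg/s.
O2 mass fraction in T = 783.72/1829.9 = 0.428.

0.428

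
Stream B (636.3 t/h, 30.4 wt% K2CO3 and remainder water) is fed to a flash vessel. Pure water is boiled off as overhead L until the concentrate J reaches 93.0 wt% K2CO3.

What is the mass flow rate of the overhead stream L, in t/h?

K2CO3 is conserved: 636.3×0.304 = 193.44 t/h all reports to the concentrate.
Concentrate = 193.44/(target fraction) = 207.99 t/h.
Overhead = 636.3 − 207.99 = 428.31 t/h.

428.3 t/h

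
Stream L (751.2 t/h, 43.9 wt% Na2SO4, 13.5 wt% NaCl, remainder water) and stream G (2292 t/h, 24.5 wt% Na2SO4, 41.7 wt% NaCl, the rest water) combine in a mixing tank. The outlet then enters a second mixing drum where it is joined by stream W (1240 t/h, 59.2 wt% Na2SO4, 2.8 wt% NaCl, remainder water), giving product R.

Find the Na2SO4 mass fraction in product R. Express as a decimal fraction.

0.379

Overall, product flow = 4283.2 t/h.
Na2SO4 in = 751.2×0.439 + 2292×0.245 + 1240×0.592 = 1625.4 t/h.
Na2SO4 fraction in R = 0.379.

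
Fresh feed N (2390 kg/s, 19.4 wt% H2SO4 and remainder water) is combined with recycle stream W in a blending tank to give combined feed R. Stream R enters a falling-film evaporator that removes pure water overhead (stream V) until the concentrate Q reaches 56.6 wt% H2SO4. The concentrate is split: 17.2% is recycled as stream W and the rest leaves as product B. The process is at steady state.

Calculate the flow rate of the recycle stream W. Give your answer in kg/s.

Overall H2SO4 balance (none leaves overhead): H2SO4 in fresh feed = H2SO4 in product, i.e. 2390×0.194 = (1−0.172)·Q·0.566.
Q = 463.66/(0.566×0.828) = 989.36 kg/s.
Recycle W = 0.172×989.36 = 170.17 kg/s.

170.2 kg/s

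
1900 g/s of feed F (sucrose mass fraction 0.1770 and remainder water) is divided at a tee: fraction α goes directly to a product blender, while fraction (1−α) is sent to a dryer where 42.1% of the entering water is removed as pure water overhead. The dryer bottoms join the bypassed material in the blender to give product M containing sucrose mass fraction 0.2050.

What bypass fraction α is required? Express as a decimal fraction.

0.606

All 1900×0.177 = 336.3 g/s of sucrose reaches M, so M = 336.3/0.205 = 1640.5 g/s and vapour = 259.51 g/s.
The evaporator receives (1−α)·1900 of feed at 0.823 water and removes 0.421 of that water:
0.421×0.823×(1−α)×1900 = 259.51
(1−α) = 259.51/658.32 = 0.3942;  α = 0.6058.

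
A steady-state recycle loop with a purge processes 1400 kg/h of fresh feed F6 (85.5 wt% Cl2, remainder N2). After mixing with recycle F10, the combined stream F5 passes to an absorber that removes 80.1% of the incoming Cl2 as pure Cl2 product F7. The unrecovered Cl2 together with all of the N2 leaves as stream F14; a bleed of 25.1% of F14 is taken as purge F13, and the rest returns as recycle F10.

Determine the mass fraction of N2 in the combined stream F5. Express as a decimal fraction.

0.365

N2 enters only via F6 and leaves only via the purge: 1400×0.145 = 0.251×(N2 in F14), and the absorber passes all N2, so N2 in F5 = N2 in F14 = 808.76 kg/h.
Cl2 in F5: m_A = 1400×0.855 + (1−0.251)·(1−0.801)·m_A, so m_A = 1197/0.8509 = 1406.7 kg/h.
F5 = 1406.7 + 808.76 = 2215.4 kg/h.
N2 fraction in F5 = 808.76/2215.4 = 0.365.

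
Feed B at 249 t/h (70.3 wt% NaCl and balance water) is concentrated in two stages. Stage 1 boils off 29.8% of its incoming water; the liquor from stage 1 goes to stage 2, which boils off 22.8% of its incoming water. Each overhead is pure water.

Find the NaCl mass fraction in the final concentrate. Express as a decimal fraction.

water in feed = 249×0.297 = 73.953 t/h.
After stage 1: water left = (1−0.298)×73.953 = 51.915; stream total = 226.96 t/h.
After stage 2: water left = (1−0.228)×51.915 = 40.078; final concentrate = 215.13 t/h.
NaCl fraction = 175.05/215.13 = 0.8137.

0.8137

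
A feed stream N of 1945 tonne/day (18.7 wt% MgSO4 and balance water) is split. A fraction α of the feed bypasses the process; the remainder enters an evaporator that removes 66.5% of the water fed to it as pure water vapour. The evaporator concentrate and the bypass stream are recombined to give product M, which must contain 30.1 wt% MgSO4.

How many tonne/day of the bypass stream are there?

582.5 tonne/day

All 1945×0.187 = 363.71 tonne/day of MgSO4 reaches M, so M = 363.71/0.301 = 1208.4 tonne/day and vapour = 736.64 tonne/day.
The evaporator receives (1−α)·1945 of feed at 0.813 water and removes 0.665 of that water:
0.665×0.813×(1−α)×1945 = 736.64
(1−α) = 736.64/1051.6 = 0.7005;  α = 0.2995.
Bypass flow = 0.2995×1945 = 582.47 tonne/day.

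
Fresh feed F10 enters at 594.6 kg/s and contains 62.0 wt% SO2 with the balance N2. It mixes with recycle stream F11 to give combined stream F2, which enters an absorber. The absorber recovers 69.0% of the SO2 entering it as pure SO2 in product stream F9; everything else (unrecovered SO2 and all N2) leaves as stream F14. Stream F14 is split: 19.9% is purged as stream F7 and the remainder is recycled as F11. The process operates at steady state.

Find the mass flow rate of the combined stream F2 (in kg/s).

N2 enters only via F10 and leaves only via the purge: 594.6×0.380 = 0.199×(N2 in F14), and the absorber passes all N2, so N2 in F2 = N2 in F14 = 1135.4 kg/s.
SO2 in F2: m_A = 594.6×0.620 + (1−0.199)·(1−0.690)·m_A, so m_A = 368.65/0.7517 = 490.43 kg/s.
F2 = 490.43 + 1135.4 = 1625.8 kg/s.

1626 kg/s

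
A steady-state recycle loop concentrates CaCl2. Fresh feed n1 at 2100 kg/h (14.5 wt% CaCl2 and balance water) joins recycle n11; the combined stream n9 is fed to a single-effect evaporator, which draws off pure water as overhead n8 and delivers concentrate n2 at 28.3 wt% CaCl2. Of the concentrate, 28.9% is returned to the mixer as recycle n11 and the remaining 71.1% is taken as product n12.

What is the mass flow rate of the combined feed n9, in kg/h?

Overall CaCl2 balance (none leaves overhead): CaCl2 in fresh feed = CaCl2 in product, i.e. 2100×0.145 = (1−0.289)·n2·0.283.
n2 = 304.5/(0.283×0.711) = 1513.3 kg/h.
Recycle n11 = 0.289×1513.3 = 437.35 kg/h.
Combined feed n9 = 2100 + 437.35 = 2537.3 kg/h.

2537 kg/h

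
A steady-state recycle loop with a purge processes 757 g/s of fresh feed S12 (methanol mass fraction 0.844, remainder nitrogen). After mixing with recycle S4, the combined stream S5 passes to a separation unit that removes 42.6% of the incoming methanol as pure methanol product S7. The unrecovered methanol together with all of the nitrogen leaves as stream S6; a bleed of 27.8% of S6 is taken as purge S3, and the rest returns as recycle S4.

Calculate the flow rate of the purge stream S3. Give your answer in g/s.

nitrogen enters only via S12 and leaves only via the purge: 757×0.156 = 0.278×(nitrogen in S6), and the separation unit passes all nitrogen, so nitrogen in S5 = nitrogen in S6 = 424.79 g/s.
methanol in S5: m_A = 757×0.844 + (1−0.278)·(1−0.426)·m_A, so m_A = 638.91/0.5856 = 1091.1 g/s.
S6 = (1−0.426)×1091.1 + 424.79 = 1051.1 g/s.
Purge S3 = 0.278×1051.1 = 292.2 g/s.

292.2 g/s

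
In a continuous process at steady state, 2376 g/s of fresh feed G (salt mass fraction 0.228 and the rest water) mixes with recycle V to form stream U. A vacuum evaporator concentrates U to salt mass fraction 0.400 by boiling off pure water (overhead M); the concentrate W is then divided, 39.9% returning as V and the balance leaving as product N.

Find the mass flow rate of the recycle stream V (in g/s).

Overall salt balance (none leaves overhead): salt in fresh feed = salt in product, i.e. 2376×0.228 = (1−0.399)·W·0.400.
W = 541.73/(0.400×0.601) = 2253.4 g/s.
Recycle V = 0.399×2253.4 = 899.12 g/s.

899.1 g/s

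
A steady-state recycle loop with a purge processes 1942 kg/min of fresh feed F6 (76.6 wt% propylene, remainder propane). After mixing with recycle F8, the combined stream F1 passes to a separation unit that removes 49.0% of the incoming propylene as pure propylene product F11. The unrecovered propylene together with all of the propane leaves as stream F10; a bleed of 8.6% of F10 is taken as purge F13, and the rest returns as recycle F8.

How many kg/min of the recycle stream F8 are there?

propane enters only via F6 and leaves only via the purge: 1942×0.234 = 0.086×(propane in F10), and the separation unit passes all propane, so propane in F1 = propane in F10 = 5284 kg/min.
propylene in F1: m_A = 1942×0.766 + (1−0.086)·(1−0.490)·m_A, so m_A = 1487.6/0.5339 = 2786.4 kg/min.
F10 = (1−0.490)×2786.4 + 5284 = 6705.1 kg/min.
Recycle F8 = (1−0.086)×6705.1 = 6128.5 kg/min.

6128 kg/min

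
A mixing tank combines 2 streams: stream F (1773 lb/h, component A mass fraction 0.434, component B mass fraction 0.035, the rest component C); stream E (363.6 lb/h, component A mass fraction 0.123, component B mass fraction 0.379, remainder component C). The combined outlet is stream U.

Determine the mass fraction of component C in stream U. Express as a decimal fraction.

Total flow out = 1773 + 363.6 = 2136.6 lb/h.
component C in = 1773×0.531 + 363.6×0.498 = 1122.5 lb/h.
component C mass fraction in U = 1122.5/2136.6 = 0.525.

0.525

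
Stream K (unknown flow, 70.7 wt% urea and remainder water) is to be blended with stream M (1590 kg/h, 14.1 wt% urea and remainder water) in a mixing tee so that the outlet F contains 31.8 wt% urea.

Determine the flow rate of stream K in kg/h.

Let K be the unknown flow. Total out = 1590 + K.
urea balance: 224.19 + 0.707·K = 0.318·(1590 + K)
(0.707 − 0.318)·K = 0.318×1590 − 224.19 = 281.43
K = 281.43 / 0.389 = 723.47 kg/h

723.5 kg/h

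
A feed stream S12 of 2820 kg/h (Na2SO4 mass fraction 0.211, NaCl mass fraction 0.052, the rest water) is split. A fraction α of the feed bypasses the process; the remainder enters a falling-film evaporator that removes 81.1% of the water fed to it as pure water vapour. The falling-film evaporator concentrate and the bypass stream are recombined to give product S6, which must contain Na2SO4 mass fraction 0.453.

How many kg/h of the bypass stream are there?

All 2820×0.211 = 595.02 kg/h of Na2SO4 reaches S6, so S6 = 595.02/0.453 = 1313.5 kg/h and vapour = 1506.5 kg/h.
The evaporator receives (1−α)·2820 of feed at 0.737 water and removes 0.811 of that water:
0.811×0.737×(1−α)×2820 = 1506.5
(1−α) = 1506.5/1685.5 = 0.8938;  α = 0.1062.
Bypass flow = 0.1062×2820 = 299.55 kg/h.

299.6 kg/h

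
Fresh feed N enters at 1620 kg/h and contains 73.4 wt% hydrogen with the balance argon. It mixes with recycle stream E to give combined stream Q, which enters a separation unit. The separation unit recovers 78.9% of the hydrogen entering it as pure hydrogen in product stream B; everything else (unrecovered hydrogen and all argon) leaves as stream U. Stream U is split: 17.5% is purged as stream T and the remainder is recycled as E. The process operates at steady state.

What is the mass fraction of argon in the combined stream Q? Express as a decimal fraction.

0.631

argon enters only via N and leaves only via the purge: 1620×0.266 = 0.175×(argon in U), and the separation unit passes all argon, so argon in Q = argon in U = 2462.4 kg/h.
hydrogen in Q: m_A = 1620×0.734 + (1−0.175)·(1−0.789)·m_A, so m_A = 1189.1/0.8259 = 1439.7 kg/h.
Q = 1439.7 + 2462.4 = 3902.1 kg/h.
argon fraction in Q = 2462.4/3902.1 = 0.631.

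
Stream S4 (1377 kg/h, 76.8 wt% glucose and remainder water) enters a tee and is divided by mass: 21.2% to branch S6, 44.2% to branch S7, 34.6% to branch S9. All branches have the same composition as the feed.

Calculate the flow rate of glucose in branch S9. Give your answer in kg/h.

365.9 kg/h

Branch S9 total = 0.346×1377 = 476.44 kg/h.
glucose in S9 = 0.768×476.44 = 365.91 kg/h.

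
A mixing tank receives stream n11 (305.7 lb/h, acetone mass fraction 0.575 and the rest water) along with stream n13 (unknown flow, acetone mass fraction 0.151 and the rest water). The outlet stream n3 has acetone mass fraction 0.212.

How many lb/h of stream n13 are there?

Let n13 be the unknown flow. Total out = 305.7 + n13.
acetone balance: 175.78 + 0.151·n13 = 0.212·(305.7 + n13)
(0.151 − 0.212)·n13 = 0.212×305.7 − 175.78 = -110.97
n13 = -110.97 / -0.061 = 1819.2 lb/h

1819 lb/h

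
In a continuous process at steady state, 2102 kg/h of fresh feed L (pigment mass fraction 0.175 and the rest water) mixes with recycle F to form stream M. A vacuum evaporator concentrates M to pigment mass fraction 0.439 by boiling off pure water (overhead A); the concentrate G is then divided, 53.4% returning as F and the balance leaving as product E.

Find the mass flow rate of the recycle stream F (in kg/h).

Overall pigment balance (none leaves overhead): pigment in fresh feed = pigment in product, i.e. 2102×0.175 = (1−0.534)·G·0.439.
G = 367.85/(0.439×0.466) = 1798.1 kg/h.
Recycle F = 0.534×1798.1 = 960.2 kg/h.

960.2 kg/h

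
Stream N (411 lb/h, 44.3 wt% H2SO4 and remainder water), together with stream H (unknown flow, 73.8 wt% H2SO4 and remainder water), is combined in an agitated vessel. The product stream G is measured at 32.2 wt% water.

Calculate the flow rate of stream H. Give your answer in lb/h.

1610 lb/h

Let H be the unknown flow. Total out = 411 + H.
water balance: 228.93 + 0.262·H = 0.322·(411 + H)
(0.262 − 0.322)·H = 0.322×411 − 228.93 = -96.585
H = -96.585 / -0.060 = 1609.8 lb/h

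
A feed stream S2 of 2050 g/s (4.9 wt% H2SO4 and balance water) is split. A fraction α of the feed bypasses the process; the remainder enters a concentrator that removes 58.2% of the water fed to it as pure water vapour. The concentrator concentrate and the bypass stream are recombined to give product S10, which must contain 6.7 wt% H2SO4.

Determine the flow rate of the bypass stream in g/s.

All 2050×0.049 = 100.45 g/s of H2SO4 reaches S10, so S10 = 100.45/0.067 = 1499.3 g/s and vapour = 550.75 g/s.
The evaporator receives (1−α)·2050 of feed at 0.951 water and removes 0.582 of that water:
0.582×0.951×(1−α)×2050 = 550.75
(1−α) = 550.75/1134.6 = 0.4854;  α = 0.5146.
Bypass flow = 0.5146×2050 = 1054.9 g/s.

1055 g/s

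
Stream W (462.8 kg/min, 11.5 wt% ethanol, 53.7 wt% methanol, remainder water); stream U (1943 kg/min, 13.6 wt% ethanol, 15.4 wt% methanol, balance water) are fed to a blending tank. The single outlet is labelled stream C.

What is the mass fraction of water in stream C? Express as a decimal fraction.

0.6404

Total flow out = 462.8 + 1943 = 2405.8 kg/min.
water in = 462.8×0.348 + 1943×0.710 = 1540.6 kg/min.
water mass fraction in C = 1540.6/2405.8 = 0.6404.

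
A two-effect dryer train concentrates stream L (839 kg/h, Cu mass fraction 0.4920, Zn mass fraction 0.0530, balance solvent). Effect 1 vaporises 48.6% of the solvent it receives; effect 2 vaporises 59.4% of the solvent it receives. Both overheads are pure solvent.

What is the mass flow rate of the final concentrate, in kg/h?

536.9 kg/h

solvent in feed = 839×0.455 = 381.75 kg/h.
After stage 1: solvent left = (1−0.486)×381.75 = 196.22; stream total = 653.47 kg/h.
After stage 2: solvent left = (1−0.594)×196.22 = 79.664; final concentrate = 536.92 kg/h.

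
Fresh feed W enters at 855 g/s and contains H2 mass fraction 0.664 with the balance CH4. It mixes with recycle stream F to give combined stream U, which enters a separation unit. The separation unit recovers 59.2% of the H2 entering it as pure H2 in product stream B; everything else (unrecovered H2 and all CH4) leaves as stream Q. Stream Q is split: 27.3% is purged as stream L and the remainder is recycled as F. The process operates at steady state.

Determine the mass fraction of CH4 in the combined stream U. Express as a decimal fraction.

CH4 enters only via W and leaves only via the purge: 855×0.336 = 0.273×(CH4 in Q), and the separation unit passes all CH4, so CH4 in U = CH4 in Q = 1052.3 g/s.
H2 in U: m_A = 855×0.664 + (1−0.273)·(1−0.592)·m_A, so m_A = 567.72/0.7034 = 807.13 g/s.
U = 807.13 + 1052.3 = 1859.4 g/s.
CH4 fraction in U = 1052.3/1859.4 = 0.566.

0.566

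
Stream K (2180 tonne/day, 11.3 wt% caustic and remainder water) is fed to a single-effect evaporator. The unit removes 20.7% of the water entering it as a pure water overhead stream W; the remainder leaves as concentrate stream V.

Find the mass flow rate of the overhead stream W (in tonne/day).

400.3 tonne/day

water entering = 2180×0.887 = 1933.7 tonne/day; overhead removed = 0.207×1933.7 = 400.27 tonne/day.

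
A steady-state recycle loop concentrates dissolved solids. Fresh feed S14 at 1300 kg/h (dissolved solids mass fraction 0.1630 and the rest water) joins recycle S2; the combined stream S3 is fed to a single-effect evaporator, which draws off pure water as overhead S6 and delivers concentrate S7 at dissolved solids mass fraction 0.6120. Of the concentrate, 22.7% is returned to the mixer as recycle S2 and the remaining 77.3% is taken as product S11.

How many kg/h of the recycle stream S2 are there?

Overall dissolved solids balance (none leaves overhead): dissolved solids in fresh feed = dissolved solids in product, i.e. 1300×0.163 = (1−0.227)·S7·0.612.
S7 = 211.9/(0.612×0.773) = 447.92 kg/h.
Recycle S2 = 0.227×447.92 = 101.68 kg/h.

101.7 kg/h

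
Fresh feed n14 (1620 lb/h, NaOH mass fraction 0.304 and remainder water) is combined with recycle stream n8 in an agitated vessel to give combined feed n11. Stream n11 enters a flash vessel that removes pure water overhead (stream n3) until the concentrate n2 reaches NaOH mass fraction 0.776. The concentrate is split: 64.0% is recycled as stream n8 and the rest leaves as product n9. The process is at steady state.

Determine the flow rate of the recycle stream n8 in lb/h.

Overall NaOH balance (none leaves overhead): NaOH in fresh feed = NaOH in product, i.e. 1620×0.304 = (1−0.640)·n2·0.776.
n2 = 492.48/(0.776×0.360) = 1762.9 lb/h.
Recycle n8 = 0.640×1762.9 = 1128.2 lb/h.

1128 lb/h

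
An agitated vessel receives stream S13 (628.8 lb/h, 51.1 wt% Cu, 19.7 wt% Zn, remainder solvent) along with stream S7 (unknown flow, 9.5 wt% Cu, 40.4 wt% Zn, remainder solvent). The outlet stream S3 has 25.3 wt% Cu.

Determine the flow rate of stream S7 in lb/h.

1027 lb/h

Let S7 be the unknown flow. Total out = 628.8 + S7.
Cu balance: 321.32 + 0.095·S7 = 0.253·(628.8 + S7)
(0.095 − 0.253)·S7 = 0.253×628.8 − 321.32 = -162.23
S7 = -162.23 / -0.158 = 1026.8 lb/h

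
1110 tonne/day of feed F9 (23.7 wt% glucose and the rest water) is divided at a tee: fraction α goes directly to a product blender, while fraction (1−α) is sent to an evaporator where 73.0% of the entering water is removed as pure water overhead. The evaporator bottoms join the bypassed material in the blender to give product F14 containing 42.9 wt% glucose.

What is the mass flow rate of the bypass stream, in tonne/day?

218.1 tonne/day

All 1110×0.237 = 263.07 tonne/day of glucose reaches F14, so F14 = 263.07/0.429 = 613.22 tonne/day and vapour = 496.78 tonne/day.
The evaporator receives (1−α)·1110 of feed at 0.763 water and removes 0.730 of that water:
0.730×0.763×(1−α)×1110 = 496.78
(1−α) = 496.78/618.26 = 0.8035;  α = 0.1965.
Bypass flow = 0.1965×1110 = 218.09 tonne/day.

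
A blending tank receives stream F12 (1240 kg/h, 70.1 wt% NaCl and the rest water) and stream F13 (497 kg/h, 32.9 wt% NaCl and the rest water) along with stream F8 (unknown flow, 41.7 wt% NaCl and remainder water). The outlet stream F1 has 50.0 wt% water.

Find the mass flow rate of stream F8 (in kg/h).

Let F8 be the unknown flow. Total out = 1737 + F8.
water balance: 704.25 + 0.583·F8 = 0.500·(1737 + F8)
(0.583 − 0.500)·F8 = 0.500×1737 − 704.25 = 164.25
F8 = 164.25 / 0.083 = 1979 kg/h

1979 kg/h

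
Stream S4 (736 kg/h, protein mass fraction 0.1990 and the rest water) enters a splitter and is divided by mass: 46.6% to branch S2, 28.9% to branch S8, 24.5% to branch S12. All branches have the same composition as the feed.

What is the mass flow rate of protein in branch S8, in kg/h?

Branch S8 total = 0.289×736 = 212.7 kg/h.
protein in S8 = 0.199×212.7 = 42.328 kg/h.

42.33 kg/h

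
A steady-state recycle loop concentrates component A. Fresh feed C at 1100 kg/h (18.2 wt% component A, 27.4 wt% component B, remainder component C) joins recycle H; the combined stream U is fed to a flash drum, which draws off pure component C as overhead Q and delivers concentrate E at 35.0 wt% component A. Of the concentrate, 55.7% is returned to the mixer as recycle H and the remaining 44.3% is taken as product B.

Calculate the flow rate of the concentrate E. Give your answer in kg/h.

Overall component A balance (none leaves overhead): component A in fresh feed = component A in product, i.e. 1100×0.182 = (1−0.557)·E·0.350.
E = 200.2/(0.350×0.443) = 1291.2 kg/h.

1291 kg/h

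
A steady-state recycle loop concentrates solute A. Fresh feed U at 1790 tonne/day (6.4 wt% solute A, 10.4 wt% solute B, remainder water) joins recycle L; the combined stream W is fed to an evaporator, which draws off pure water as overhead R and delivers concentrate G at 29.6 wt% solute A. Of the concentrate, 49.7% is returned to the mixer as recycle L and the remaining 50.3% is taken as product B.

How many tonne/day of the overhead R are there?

Overall solute A balance (none leaves overhead): solute A in fresh feed = solute A in product, i.e. 1790×0.064 = (1−0.497)·G·0.296.
G = 114.56/(0.296×0.503) = 769.44 tonne/day.
Recycle L = 0.497×769.44 = 382.41 tonne/day.
Combined feed W = 1790 + 382.41 = 2172.4 tonne/day.
Overhead R = W − G = 2172.4 − 769.44 = 1403 tonne/day.

1403 tonne/day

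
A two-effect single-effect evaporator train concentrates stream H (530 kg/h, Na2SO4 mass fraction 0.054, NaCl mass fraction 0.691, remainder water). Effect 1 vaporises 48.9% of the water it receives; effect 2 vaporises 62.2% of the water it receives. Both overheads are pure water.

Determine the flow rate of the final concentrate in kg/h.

421 kg/h

water in feed = 530×0.255 = 135.15 kg/h.
After stage 1: water left = (1−0.489)×135.15 = 69.062; stream total = 463.91 kg/h.
After stage 2: water left = (1−0.622)×69.062 = 26.105; final concentrate = 420.96 kg/h.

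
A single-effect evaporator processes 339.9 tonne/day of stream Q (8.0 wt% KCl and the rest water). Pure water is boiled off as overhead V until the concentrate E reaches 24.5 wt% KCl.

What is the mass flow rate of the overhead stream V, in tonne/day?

228.9 tonne/day

KCl is conserved: 339.9×0.080 = 27.192 tonne/day all reports to the concentrate.
Concentrate = 27.192/(target fraction) = 110.99 tonne/day.
Overhead = 339.9 − 110.99 = 228.91 tonne/day.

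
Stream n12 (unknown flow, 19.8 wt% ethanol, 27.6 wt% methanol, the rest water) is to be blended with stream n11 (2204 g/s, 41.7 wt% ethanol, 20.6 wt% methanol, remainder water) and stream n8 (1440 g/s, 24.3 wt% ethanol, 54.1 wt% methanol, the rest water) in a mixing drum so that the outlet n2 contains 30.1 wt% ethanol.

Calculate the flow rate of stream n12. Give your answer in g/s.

1671 g/s

Let n12 be the unknown flow. Total out = 3644 + n12.
ethanol balance: 1269 + 0.198·n12 = 0.301·(3644 + n12)
(0.198 − 0.301)·n12 = 0.301×3644 − 1269 = -172.14
n12 = -172.14 / -0.103 = 1671.3 g/s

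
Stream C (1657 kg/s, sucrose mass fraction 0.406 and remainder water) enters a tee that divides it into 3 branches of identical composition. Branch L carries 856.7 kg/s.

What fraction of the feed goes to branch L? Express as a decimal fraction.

Fraction to L = 856.7/1657 = 0.5170.

0.517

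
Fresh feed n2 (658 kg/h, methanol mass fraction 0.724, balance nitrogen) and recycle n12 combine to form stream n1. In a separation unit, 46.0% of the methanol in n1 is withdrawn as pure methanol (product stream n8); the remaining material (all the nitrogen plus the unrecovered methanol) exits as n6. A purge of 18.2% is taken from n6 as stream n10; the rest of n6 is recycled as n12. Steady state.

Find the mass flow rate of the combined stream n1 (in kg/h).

1851 kg/h

nitrogen enters only via n2 and leaves only via the purge: 658×0.276 = 0.182×(nitrogen in n6), and the separation unit passes all nitrogen, so nitrogen in n1 = nitrogen in n6 = 997.85 kg/h.
methanol in n1: m_A = 658×0.724 + (1−0.182)·(1−0.460)·m_A, so m_A = 476.39/0.5583 = 853.32 kg/h.
n1 = 853.32 + 997.85 = 1851.2 kg/h.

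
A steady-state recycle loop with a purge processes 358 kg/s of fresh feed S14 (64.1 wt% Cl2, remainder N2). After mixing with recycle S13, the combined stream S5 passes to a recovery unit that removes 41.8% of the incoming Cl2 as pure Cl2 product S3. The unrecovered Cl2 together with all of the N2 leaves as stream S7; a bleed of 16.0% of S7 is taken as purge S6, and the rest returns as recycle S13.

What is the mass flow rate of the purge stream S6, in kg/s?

N2 enters only via S14 and leaves only via the purge: 358×0.359 = 0.160×(N2 in S7), and the recovery unit passes all N2, so N2 in S5 = N2 in S7 = 803.26 kg/s.
Cl2 in S5: m_A = 358×0.641 + (1−0.160)·(1−0.418)·m_A, so m_A = 229.48/0.5111 = 448.97 kg/s.
S7 = (1−0.418)×448.97 + 803.26 = 1064.6 kg/s.
Purge S6 = 0.160×1064.6 = 170.33 kg/s.

170.3 kg/s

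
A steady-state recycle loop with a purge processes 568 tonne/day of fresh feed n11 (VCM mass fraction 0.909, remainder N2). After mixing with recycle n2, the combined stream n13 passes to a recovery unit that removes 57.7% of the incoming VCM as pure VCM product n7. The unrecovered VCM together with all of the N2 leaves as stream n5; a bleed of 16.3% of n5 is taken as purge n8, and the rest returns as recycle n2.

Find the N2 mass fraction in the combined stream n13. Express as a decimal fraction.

N2 enters only via n11 and leaves only via the purge: 568×0.091 = 0.163×(N2 in n5), and the recovery unit passes all N2, so N2 in n13 = N2 in n5 = 317.1 tonne/day.
VCM in n13: m_A = 568×0.909 + (1−0.163)·(1−0.577)·m_A, so m_A = 516.31/0.6459 = 799.31 tonne/day.
n13 = 799.31 + 317.1 = 1116.4 tonne/day.
N2 fraction in n13 = 317.1/1116.4 = 0.284.

0.284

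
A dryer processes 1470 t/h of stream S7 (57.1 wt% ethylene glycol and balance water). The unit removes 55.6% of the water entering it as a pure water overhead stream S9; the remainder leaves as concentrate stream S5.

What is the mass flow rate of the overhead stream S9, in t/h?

water entering = 1470×0.429 = 630.63 t/h; overhead removed = 0.556×630.63 = 350.63 t/h.

350.6 t/h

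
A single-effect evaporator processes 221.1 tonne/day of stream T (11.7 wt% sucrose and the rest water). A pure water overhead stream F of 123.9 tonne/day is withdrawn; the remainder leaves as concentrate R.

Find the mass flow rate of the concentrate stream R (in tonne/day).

97.2 tonne/day

Concentrate = 221.1 − 123.9 = 97.2 tonne/day.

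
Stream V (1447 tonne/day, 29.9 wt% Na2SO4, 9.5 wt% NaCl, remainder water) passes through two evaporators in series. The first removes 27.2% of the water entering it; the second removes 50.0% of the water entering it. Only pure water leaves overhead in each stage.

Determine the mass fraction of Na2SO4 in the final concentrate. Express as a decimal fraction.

0.487

water in feed = 1447×0.606 = 876.88 tonne/day.
After stage 1: water left = (1−0.272)×876.88 = 638.37; stream total = 1208.5 tonne/day.
After stage 2: water left = (1−0.500)×638.37 = 319.19; final concentrate = 889.3 tonne/day.
Na2SO4 fraction = 432.65/889.3 = 0.487.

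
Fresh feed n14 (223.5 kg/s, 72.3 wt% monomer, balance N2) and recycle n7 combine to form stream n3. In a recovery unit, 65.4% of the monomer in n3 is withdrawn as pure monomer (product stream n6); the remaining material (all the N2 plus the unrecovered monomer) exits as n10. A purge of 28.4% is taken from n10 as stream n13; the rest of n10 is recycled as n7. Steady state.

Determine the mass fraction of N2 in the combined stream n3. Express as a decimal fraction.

N2 enters only via n14 and leaves only via the purge: 223.5×0.277 = 0.284×(N2 in n10), and the recovery unit passes all N2, so N2 in n3 = N2 in n10 = 217.99 kg/s.
monomer in n3: m_A = 223.5×0.723 + (1−0.284)·(1−0.654)·m_A, so m_A = 161.59/0.7523 = 214.81 kg/s.
n3 = 214.81 + 217.99 = 432.8 kg/s.
N2 fraction in n3 = 217.99/432.8 = 0.504.

0.504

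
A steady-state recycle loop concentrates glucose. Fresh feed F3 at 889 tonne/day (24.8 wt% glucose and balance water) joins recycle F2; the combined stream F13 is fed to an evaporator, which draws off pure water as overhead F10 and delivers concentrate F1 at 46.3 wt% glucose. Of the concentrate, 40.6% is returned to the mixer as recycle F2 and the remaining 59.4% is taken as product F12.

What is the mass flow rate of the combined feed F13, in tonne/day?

1214 tonne/day

Overall glucose balance (none leaves overhead): glucose in fresh feed = glucose in product, i.e. 889×0.248 = (1−0.406)·F1·0.463.
F1 = 220.47/(0.463×0.594) = 801.65 tonne/day.
Recycle F2 = 0.406×801.65 = 325.47 tonne/day.
Combined feed F13 = 889 + 325.47 = 1214.5 tonne/day.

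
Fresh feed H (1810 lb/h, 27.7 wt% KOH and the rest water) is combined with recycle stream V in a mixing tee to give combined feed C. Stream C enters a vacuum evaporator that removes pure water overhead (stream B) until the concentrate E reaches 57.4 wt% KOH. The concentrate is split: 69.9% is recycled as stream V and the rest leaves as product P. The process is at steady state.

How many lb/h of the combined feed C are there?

3838 lb/h

Overall KOH balance (none leaves overhead): KOH in fresh feed = KOH in product, i.e. 1810×0.277 = (1−0.699)·E·0.574.
E = 501.37/(0.574×0.301) = 2901.9 lb/h.
Recycle V = 0.699×2901.9 = 2028.4 lb/h.
Combined feed C = 1810 + 2028.4 = 3838.4 lb/h.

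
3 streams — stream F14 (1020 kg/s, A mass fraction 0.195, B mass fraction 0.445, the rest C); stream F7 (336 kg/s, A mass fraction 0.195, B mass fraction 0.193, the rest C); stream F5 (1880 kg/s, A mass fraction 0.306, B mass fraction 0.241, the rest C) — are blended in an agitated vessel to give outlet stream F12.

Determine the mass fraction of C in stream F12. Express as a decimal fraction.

Total flow out = 1020 + 336 + 1880 = 3236 kg/s.
C in = 1020×0.360 + 336×0.612 + 1880×0.453 = 1424.5 kg/s.
C mass fraction in F12 = 1424.5/3236 = 0.440.

0.440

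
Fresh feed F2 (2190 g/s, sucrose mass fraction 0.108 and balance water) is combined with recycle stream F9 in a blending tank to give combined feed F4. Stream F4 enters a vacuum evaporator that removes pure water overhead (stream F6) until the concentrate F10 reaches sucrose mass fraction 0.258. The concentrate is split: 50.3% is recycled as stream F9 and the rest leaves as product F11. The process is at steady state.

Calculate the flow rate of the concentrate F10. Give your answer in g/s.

Overall sucrose balance (none leaves overhead): sucrose in fresh feed = sucrose in product, i.e. 2190×0.108 = (1−0.503)·F10·0.258.
F10 = 236.52/(0.258×0.497) = 1844.6 g/s.

1845 g/s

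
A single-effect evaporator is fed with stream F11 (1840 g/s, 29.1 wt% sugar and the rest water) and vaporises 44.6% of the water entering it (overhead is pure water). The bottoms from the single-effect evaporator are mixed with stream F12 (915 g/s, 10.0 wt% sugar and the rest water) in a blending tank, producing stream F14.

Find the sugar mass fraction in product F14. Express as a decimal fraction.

Vapour removed = 0.446×0.709×1840 = 581.83 g/s; concentrate = 1258.2 g/s.
sugar reaching the mixer = 535.44 (from concentrate) + 915×0.100 = 626.94 g/s.
Product flow = 1258.2 + 915 = 2173.2 g/s; sugar fraction = 0.2885.

0.2885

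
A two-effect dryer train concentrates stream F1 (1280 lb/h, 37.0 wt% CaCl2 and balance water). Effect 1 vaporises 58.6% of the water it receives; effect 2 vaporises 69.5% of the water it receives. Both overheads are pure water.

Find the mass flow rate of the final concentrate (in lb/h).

water in feed = 1280×0.630 = 806.4 lb/h.
After stage 1: water left = (1−0.586)×806.4 = 333.85; stream total = 807.45 lb/h.
After stage 2: water left = (1−0.695)×333.85 = 101.82; final concentrate = 575.42 lb/h.

575.4 lb/h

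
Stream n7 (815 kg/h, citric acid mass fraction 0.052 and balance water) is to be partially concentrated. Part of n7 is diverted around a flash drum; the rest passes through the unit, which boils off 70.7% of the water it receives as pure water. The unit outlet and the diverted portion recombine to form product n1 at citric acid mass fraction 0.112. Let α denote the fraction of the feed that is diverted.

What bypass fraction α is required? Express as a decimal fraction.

All 815×0.052 = 42.38 kg/h of citric acid reaches n1, so n1 = 42.38/0.112 = 378.39 kg/h and vapour = 436.61 kg/h.
The evaporator receives (1−α)·815 of feed at 0.948 water and removes 0.707 of that water:
0.707×0.948×(1−α)×815 = 436.61
(1−α) = 436.61/546.24 = 0.7993;  α = 0.2007.

0.201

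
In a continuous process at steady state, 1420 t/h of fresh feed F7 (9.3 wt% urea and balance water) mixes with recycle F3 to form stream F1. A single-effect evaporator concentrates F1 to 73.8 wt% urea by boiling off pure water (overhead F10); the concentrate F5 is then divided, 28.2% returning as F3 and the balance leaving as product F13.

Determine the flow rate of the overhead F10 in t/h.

1241 t/h

Overall urea balance (none leaves overhead): urea in fresh feed = urea in product, i.e. 1420×0.093 = (1−0.282)·F5·0.738.
F5 = 132.06/(0.738×0.718) = 249.22 t/h.
Recycle F3 = 0.282×249.22 = 70.281 t/h.
Combined feed F1 = 1420 + 70.281 = 1490.3 t/h.
Overhead F10 = F1 − F5 = 1490.3 − 249.22 = 1241.1 t/h.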